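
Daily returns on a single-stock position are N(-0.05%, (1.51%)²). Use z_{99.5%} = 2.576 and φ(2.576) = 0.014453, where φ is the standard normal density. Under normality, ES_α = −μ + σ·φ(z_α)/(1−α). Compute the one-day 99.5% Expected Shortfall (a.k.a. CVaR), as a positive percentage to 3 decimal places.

Tail multiplier: φ(z)/(1−α) = 0.014453 / 0.005 = 2.891.
ES = −(-0.05%) + 1.51% × 2.891 = 4.415%.

4.415%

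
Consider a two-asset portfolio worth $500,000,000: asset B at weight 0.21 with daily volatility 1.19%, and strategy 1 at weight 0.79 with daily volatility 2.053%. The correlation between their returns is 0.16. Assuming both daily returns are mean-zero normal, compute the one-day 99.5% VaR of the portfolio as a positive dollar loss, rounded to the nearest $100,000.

$21,600,000

σ_p² = 0.21²·1.19² + 0.79²·2.053² + 2·0.16·0.21·0.79·1.19·2.053 = 2.8226 (%²).
σ_p = √2.8226 = 1.680%.
At 99.5%, z = 2.576.
VaR = 2.576 × 1.680% = 4.328%; on $500,000,000 that is $21,640,000.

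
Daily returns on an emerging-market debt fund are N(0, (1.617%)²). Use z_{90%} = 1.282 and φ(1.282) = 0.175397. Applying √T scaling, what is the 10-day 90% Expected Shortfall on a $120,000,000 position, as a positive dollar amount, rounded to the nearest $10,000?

σ_{10d} = 1.617% × √10 = 5.113%.
ES multiplier = φ(z)/(1−α) = 0.175397/0.1 = 1.754.
ES = 5.113% × 1.754 = 8.968%; on $120,000,000: $10,761,600.

$10,760,000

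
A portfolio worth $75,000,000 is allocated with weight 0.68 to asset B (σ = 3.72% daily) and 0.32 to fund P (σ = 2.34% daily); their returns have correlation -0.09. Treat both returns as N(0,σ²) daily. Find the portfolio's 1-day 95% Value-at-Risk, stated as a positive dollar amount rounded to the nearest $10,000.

$3,170,000

σ_p² = 0.68²·3.72² + 0.32²·2.34² + 2·-0.09·0.68·0.32·3.72·2.34 = 6.6186 (%²).
σ_p = √6.6186 = 2.573%.
At 95%, z = 1.645.
VaR = 1.645 × 2.573% = 4.233%; on $75,000,000 that is $3,174,750.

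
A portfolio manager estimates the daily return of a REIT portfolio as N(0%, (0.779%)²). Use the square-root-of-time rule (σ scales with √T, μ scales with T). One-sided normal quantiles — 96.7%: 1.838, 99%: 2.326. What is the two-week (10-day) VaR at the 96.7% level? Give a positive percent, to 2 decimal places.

4.53%

σ_{10d} = 0.779% × √10 = 2.463%.
VaR = 1.838 × 2.463% = 4.527%.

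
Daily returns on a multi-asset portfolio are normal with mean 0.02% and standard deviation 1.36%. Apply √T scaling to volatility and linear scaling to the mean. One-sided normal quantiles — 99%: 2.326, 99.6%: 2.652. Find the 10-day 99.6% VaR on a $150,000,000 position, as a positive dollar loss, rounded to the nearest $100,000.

σ_{10d} = 1.36% × √10 = 4.301%; μ_{10d} = 10 × 0.02% = 0.200%.
VaR = −(0.200%) + 2.652 × 4.301% = 11.206%.
On $150,000,000: 0.11206 × $150,000,000 = $16,809,000.

$16,800,000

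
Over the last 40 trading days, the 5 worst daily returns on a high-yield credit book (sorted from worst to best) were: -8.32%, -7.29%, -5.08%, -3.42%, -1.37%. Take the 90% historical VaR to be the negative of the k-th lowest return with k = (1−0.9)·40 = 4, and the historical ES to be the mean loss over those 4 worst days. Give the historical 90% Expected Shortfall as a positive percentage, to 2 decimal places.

6.03%

The 4 worst returns sum to -24.11%.
ES = −(-24.11%) / 4 = 6.0275% ≈ 6.03%.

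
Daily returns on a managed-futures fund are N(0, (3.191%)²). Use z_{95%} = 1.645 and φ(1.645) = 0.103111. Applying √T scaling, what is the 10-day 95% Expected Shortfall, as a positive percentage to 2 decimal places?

σ_{10d} = 3.191% × √10 = 10.091%.
ES multiplier = φ(z)/(1−α) = 0.103111/0.05 = 2.062.
ES = 10.091% × 2.062 = 20.808%.

20.81%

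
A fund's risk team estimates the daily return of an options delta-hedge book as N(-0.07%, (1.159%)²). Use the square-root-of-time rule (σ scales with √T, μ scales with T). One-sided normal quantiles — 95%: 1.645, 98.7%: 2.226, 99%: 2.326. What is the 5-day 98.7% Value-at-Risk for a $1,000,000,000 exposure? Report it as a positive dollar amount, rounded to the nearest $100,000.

σ_{5d} = 1.159% × √5 = 2.592%; μ_{5d} = 5 × -0.07% = -0.350%.
VaR = −(-0.350%) + 2.226 × 2.592% = 6.120%.
On $1,000,000,000: 0.06120 × $1,000,000,000 = $61,200,000.

$61,200,000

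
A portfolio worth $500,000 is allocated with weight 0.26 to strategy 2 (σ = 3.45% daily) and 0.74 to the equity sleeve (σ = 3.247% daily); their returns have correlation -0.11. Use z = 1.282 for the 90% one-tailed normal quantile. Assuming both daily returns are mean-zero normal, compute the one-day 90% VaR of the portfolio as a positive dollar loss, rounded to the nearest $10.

$15,840

σ_p² = 0.26²·3.45² + 0.74²·3.247² + 2·-0.11·0.26·0.74·3.45·3.247 = 6.1038 (%²).
σ_p = √6.1038 = 2.471%.
VaR = 1.282 × 2.471% = 3.168%; on $500,000 that is $15,840.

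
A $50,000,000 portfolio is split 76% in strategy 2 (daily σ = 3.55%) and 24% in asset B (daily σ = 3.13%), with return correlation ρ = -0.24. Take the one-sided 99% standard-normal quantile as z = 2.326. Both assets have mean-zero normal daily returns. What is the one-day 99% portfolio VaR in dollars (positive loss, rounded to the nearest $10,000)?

$3,050,000

σ_p² = 0.76²·3.55² + 0.24²·3.13² + 2·-0.24·0.76·0.24·3.55·3.13 = 6.8707 (%²).
σ_p = √6.8707 = 2.621%.
VaR = 2.326 × 2.621% = 6.096%; on $50,000,000 that is $3,048,000.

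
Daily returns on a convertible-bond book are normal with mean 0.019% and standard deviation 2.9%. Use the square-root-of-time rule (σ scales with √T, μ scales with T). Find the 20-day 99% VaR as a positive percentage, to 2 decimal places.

29.79%

At 99%, z = 2.326.
σ_{20d} = 2.9% × √20 = 12.969%; μ_{20d} = 20 × 0.019% = 0.380%.
VaR = −(0.380%) + 2.326 × 12.969% = 29.786%.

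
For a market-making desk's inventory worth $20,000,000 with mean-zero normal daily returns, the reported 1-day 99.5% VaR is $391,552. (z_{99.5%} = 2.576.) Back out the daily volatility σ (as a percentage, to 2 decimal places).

VaR as a fraction: $391,552 / $20,000,000 = 1.958%.
σ = VaR / z = 1.958% / 2.576 = 0.760%.

0.76%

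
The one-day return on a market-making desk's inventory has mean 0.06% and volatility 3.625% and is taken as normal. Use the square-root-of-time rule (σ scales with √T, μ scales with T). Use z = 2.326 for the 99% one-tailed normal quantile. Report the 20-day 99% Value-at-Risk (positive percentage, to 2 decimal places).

σ_{20d} = 3.625% × √20 = 16.211%; μ_{20d} = 20 × 0.06% = 1.200%.
VaR = −(1.200%) + 2.326 × 16.211% = 36.507%.

36.51%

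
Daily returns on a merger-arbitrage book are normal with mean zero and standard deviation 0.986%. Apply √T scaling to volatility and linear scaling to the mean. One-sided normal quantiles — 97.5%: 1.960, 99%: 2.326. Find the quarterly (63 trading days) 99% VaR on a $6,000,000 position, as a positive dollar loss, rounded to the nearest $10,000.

$1,090,000

σ_{63d} = 0.986% × √63 = 7.826%.
VaR = 2.326 × 7.826% = 18.203%.
On $6,000,000: 0.18203 × $6,000,000 = $1,092,180.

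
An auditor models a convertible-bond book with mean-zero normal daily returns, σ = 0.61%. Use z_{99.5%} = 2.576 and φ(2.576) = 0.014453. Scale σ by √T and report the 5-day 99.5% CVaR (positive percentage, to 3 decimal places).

3.943%

σ_{5d} = 0.61% × √5 = 1.364%.
ES multiplier = φ(z)/(1−α) = 0.014453/0.005 = 2.891.
ES = 1.364% × 2.891 = 3.943%.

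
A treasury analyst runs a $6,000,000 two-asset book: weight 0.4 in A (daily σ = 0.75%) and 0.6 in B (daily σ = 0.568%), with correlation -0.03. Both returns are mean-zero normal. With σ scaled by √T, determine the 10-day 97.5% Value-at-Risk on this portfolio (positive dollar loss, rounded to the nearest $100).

$166,300

σ_p = √(0.4²·0.75² + 0.6²·0.568² + 2·-0.03·0.4·0.6·0.75·0.568) = 0.447%.
σ_{10d} = 0.447% × √10 = 1.414%.
z(97.5%) = 1.960.
VaR = 1.960 × 1.414% = 2.771%; on $6,000,000 that is $166,260.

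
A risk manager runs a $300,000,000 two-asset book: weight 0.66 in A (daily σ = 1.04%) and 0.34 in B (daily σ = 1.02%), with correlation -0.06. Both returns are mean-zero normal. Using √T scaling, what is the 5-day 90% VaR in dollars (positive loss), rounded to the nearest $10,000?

$6,450,000

σ_p = √(0.66²·1.04² + 0.34²·1.02² + 2·-0.06·0.66·0.34·1.04·1.02) = 0.750%.
σ_{5d} = 0.750% × √5 = 1.677%.
z(90%) = 1.282.
VaR = 1.282 × 1.677% = 2.150%; on $300,000,000 that is $6,450,000.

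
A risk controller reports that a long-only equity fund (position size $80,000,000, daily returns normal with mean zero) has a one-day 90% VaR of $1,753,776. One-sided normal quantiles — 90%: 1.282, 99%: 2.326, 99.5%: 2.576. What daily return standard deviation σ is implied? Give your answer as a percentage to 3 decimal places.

1.710%

VaR as a fraction: $1,753,776 / $80,000,000 = 2.192%.
σ = VaR / z = 2.192% / 1.282 = 1.710%.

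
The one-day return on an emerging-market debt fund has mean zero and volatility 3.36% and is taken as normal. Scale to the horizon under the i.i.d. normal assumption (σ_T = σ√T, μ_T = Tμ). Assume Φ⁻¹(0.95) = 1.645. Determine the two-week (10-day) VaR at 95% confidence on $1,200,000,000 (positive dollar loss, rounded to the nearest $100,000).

$209,700,000

σ_{10d} = 3.36% × √10 = 10.625%.
VaR = 1.645 × 10.625% = 17.478%.
On $1,200,000,000: 0.17478 × $1,200,000,000 = $209,736,000.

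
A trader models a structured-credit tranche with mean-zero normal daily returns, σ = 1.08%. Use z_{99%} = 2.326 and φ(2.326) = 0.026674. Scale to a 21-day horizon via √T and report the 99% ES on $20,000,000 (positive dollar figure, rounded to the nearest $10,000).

σ_{21d} = 1.08% × √21 = 4.949%.
ES multiplier = φ(z)/(1−α) = 0.026674/0.01 = 2.667.
ES = 4.949% × 2.667 = 13.199%; on $20,000,000: $2,639,800.

$2,640,000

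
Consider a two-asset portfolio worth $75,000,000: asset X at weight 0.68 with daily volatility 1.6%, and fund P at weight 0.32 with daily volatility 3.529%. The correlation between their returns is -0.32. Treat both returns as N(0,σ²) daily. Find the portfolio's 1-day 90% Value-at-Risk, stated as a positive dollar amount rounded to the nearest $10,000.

$1,240,000

σ_p² = 0.68²·1.6² + 0.32²·3.529² + 2·-0.32·0.68·0.32·1.6·3.529 = 1.6727 (%²).
σ_p = √1.6727 = 1.293%.
At 90%, z = 1.282.
VaR = 1.282 × 1.293% = 1.658%; on $75,000,000 that is $1,243,500.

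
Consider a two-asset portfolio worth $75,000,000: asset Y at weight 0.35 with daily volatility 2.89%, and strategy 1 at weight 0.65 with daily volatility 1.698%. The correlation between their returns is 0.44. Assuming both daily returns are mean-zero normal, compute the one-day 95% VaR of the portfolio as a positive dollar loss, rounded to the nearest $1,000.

$2,215,000

σ_p² = 0.35²·2.89² + 0.65²·1.698² + 2·0.44·0.35·0.65·2.89·1.698 = 3.2237 (%²).
σ_p = √3.2237 = 1.795%.
At 95%, z = 1.645.
VaR = 1.645 × 1.795% = 2.953%; on $75,000,000 that is $2,214,750.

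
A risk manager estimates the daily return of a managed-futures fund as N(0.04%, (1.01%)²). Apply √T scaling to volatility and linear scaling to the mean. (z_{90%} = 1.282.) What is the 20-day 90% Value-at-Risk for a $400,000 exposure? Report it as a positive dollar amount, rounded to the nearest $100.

$20,000

σ_{20d} = 1.01% × √20 = 4.517%; μ_{20d} = 20 × 0.04% = 0.800%.
VaR = −(0.800%) + 1.282 × 4.517% = 4.991%.
On $400,000: 0.04991 × $400,000 = $19,964.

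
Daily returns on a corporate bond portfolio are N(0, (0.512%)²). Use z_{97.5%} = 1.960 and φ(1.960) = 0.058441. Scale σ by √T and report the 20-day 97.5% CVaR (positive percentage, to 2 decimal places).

5.35%

σ_{20d} = 0.512% × √20 = 2.290%.
ES multiplier = φ(z)/(1−α) = 0.058441/0.025 = 2.338.
ES = 2.290% × 2.338 = 5.354%.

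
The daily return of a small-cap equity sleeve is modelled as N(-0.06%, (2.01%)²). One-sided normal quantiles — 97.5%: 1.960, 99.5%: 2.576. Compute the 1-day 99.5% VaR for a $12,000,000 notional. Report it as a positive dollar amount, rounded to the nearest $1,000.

VaR = −μ + z·σ = −(-0.06%) + 2.576 × 2.01% = 5.238%.
On $12,000,000: 0.05238 × $12,000,000 = $628,560.

$629,000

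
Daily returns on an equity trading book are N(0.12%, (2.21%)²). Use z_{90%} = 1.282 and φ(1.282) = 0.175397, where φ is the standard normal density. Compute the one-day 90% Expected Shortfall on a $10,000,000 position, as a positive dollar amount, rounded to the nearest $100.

$375,600

Tail multiplier: φ(z)/(1−α) = 0.175397 / 0.1 = 1.754.
ES = −(0.12%) + 2.21% × 1.754 = 3.756%.
On $10,000,000: 0.03756 × $10,000,000 = $375,600.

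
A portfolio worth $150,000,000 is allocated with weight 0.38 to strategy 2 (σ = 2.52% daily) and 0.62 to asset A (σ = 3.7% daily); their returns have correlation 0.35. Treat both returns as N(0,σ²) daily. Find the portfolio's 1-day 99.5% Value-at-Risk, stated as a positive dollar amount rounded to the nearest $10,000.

$10,730,000

σ_p² = 0.38²·2.52² + 0.62²·3.7² + 2·0.35·0.38·0.62·2.52·3.7 = 7.7171 (%²).
σ_p = √7.7171 = 2.778%.
At 99.5%, z = 2.576.
VaR = 2.576 × 2.778% = 7.156%; on $150,000,000 that is $10,734,000.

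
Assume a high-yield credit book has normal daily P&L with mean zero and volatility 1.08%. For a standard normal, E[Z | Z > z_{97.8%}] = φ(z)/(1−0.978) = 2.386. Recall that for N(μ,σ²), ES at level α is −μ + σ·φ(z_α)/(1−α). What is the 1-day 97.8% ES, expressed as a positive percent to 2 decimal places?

ES = 1.08% × 2.386 = 2.577%.

2.58%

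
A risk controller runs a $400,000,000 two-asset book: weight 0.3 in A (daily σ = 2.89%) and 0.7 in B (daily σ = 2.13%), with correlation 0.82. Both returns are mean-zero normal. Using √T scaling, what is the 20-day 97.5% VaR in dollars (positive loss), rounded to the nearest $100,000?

σ_p = √(0.3²·2.89² + 0.7²·2.13² + 2·0.82·0.3·0.7·2.89·2.13) = 2.257%.
σ_{20d} = 2.257% × √20 = 10.094%.
z(97.5%) = 1.960.
VaR = 1.960 × 10.094% = 19.784%; on $400,000,000 that is $79,136,000.

$79,100,000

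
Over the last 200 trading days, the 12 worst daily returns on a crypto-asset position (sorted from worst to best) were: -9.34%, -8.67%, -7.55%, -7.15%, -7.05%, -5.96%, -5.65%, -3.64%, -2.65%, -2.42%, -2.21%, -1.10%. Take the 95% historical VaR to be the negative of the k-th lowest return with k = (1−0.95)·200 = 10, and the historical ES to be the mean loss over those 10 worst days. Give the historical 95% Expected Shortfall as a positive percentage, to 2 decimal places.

6.01%

The 10 worst returns sum to -60.08%.
ES = −(-60.08%) / 10 = 6.008% ≈ 6.01%.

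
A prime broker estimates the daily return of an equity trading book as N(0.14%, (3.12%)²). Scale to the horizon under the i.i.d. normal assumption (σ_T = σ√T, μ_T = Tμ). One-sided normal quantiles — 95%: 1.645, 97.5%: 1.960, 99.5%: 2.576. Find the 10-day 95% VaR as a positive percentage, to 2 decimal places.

14.83%

σ_{10d} = 3.12% × √10 = 9.866%; μ_{10d} = 10 × 0.14% = 1.400%.
VaR = −(1.400%) + 1.645 × 9.866% = 14.830%.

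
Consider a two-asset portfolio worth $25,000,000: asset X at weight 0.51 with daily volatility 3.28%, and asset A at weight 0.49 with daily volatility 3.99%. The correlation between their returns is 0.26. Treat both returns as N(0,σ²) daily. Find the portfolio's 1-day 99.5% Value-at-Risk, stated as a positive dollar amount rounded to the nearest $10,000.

$1,860,000

σ_p² = 0.51²·3.28² + 0.49²·3.99² + 2·0.26·0.51·0.49·3.28·3.99 = 8.3213 (%²).
σ_p = √8.3213 = 2.885%.
At 99.5%, z = 2.576.
VaR = 2.576 × 2.885% = 7.432%; on $25,000,000 that is $1,858,000.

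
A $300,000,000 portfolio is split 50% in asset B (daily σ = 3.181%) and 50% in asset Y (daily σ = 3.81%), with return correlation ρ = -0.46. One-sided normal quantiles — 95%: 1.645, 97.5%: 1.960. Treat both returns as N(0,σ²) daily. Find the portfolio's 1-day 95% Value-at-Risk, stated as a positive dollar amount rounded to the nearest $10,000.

$9,060,000

σ_p² = 0.5²·3.181² + 0.5²·3.81² + 2·-0.46·0.5·0.5·3.181·3.81 = 3.3712 (%²).
σ_p = √3.3712 = 1.836%.
VaR = 1.645 × 1.836% = 3.020%; on $300,000,000 that is $9,060,000.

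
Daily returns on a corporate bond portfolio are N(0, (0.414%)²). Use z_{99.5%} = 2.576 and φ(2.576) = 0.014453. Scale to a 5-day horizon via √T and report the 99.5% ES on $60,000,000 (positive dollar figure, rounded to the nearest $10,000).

σ_{5d} = 0.414% × √5 = 0.926%.
ES multiplier = φ(z)/(1−α) = 0.014453/0.005 = 2.891.
ES = 0.926% × 2.891 = 2.677%; on $60,000,000: $1,606,200.

$1,610,000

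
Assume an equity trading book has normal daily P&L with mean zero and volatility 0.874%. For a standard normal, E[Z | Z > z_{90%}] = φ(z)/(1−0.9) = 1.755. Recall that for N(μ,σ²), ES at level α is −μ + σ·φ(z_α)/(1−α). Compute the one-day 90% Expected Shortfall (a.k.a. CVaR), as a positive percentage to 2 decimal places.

ES = 0.874% × 1.755 = 1.534%.

1.53%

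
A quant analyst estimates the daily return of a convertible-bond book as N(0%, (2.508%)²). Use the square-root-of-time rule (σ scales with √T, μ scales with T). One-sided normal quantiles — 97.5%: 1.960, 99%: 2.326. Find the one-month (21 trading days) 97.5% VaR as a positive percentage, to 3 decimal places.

22.526%

σ_{21d} = 2.508% × √21 = 11.493%.
VaR = 1.960 × 11.493% = 22.526%.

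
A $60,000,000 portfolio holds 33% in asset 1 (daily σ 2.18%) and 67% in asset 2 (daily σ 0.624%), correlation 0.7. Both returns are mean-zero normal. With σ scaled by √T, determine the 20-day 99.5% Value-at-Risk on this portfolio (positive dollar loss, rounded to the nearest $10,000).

$7,290,000

σ_p = √(0.33²·2.18² + 0.67²·0.624² + 2·0.7·0.33·0.67·2.18·0.624) = 1.055%.
σ_{20d} = 1.055% × √20 = 4.718%.
z(99.5%) = 2.576.
VaR = 2.576 × 4.718% = 12.154%; on $60,000,000 that is $7,292,400.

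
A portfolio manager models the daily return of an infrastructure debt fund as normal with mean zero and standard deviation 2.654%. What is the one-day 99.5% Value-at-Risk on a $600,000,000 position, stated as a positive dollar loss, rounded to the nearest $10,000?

At 99.5% one-sided, z = 2.576.
VaR = z·σ = 2.576 × 2.654% = 6.837%.
On $600,000,000: 0.06837 × $600,000,000 = $41,022,000.

$41,020,000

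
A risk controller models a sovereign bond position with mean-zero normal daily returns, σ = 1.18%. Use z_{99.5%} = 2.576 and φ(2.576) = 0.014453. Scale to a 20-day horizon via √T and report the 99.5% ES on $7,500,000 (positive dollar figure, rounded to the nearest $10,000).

$1,140,000

σ_{20d} = 1.18% × √20 = 5.277%.
ES multiplier = φ(z)/(1−α) = 0.014453/0.005 = 2.891.
ES = 5.277% × 2.891 = 15.256%; on $7,500,000: $1,144,200.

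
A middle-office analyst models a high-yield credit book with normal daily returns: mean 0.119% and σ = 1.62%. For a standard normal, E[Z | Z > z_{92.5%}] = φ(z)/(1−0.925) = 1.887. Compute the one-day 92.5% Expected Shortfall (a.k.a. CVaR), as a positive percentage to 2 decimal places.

2.94%

ES = −(0.119%) + 1.62% × 1.887 = 2.938%.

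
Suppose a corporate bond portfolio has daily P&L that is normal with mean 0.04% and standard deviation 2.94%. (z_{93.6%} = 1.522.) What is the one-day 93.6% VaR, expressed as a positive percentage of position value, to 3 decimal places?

4.435%

VaR = −μ + z·σ = −(0.04%) + 1.522 × 2.94% = 4.435%.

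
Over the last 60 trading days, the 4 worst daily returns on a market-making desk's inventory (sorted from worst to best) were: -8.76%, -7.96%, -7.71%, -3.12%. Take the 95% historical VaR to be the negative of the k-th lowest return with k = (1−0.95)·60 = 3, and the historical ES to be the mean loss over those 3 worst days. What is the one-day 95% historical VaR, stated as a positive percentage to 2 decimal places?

k = 3; the 3rd lowest return is -7.71%, so VaR = 7.71%.

7.71%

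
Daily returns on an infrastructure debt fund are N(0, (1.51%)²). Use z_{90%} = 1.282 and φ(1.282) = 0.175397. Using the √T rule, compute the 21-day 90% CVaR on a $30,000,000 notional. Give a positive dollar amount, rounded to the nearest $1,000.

$3,641,000

σ_{21d} = 1.51% × √21 = 6.920%.
ES multiplier = φ(z)/(1−α) = 0.175397/0.1 = 1.754.
ES = 6.920% × 1.754 = 12.138%; on $30,000,000: $3,641,400.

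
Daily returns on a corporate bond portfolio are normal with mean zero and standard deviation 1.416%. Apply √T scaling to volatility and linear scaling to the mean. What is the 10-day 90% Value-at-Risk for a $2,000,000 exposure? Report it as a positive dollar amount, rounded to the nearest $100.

$114,800

At 90%, z = 1.282.
σ_{10d} = 1.416% × √10 = 4.478%.
VaR = 1.282 × 4.478% = 5.741%.
On $2,000,000: 0.05741 × $2,000,000 = $114,820.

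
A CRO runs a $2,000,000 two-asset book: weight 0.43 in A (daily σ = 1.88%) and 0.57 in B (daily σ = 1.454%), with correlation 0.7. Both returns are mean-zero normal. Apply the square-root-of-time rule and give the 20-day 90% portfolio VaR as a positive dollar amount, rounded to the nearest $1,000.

$173,000

σ_p = √(0.43²·1.88² + 0.57²·1.454² + 2·0.7·0.43·0.57·1.88·1.454) = 1.509%.
σ_{20d} = 1.509% × √20 = 6.748%.
z(90%) = 1.282.
VaR = 1.282 × 6.748% = 8.651%; on $2,000,000 that is $173,020.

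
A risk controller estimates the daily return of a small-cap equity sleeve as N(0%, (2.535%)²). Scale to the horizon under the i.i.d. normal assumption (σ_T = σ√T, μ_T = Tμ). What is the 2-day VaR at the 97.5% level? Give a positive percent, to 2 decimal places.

At 97.5%, z = 1.960.
σ_{2d} = 2.535% × √2 = 3.585%.
VaR = 1.960 × 3.585% = 7.027%.

7.03%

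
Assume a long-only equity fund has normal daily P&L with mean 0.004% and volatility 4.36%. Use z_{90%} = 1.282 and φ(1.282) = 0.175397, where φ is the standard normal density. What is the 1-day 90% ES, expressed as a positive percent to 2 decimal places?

Tail multiplier: φ(z)/(1−α) = 0.175397 / 0.1 = 1.754.
ES = −(0.004%) + 4.36% × 1.754 = 7.643%.

7.64%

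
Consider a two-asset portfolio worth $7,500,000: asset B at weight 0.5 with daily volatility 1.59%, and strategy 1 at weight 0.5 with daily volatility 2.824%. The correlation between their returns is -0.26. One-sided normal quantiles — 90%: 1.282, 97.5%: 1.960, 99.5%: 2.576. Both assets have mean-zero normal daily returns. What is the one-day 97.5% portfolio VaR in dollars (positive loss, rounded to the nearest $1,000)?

σ_p² = 0.5²·1.59² + 0.5²·2.824² + 2·-0.26·0.5·0.5·1.59·2.824 = 2.0420 (%²).
σ_p = √2.0420 = 1.429%.
VaR = 1.960 × 1.429% = 2.801%; on $7,500,000 that is $210,075.

$210,000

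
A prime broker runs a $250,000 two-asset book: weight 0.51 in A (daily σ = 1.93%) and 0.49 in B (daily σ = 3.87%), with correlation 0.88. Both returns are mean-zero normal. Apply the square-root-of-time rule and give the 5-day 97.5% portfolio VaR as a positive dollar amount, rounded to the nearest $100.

σ_p = √(0.51²·1.93² + 0.49²·3.87² + 2·0.88·0.51·0.49·1.93·3.87) = 2.802%.
σ_{5d} = 2.802% × √5 = 6.265%.
z(97.5%) = 1.960.
VaR = 1.960 × 6.265% = 12.279%; on $250,000 that is $30,698.

$30,700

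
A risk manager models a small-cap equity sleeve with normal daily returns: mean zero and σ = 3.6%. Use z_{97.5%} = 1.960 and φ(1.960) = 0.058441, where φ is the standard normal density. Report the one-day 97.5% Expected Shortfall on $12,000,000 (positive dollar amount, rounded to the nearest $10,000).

$1,010,000

Tail multiplier: φ(z)/(1−α) = 0.058441 / 0.025 = 2.338.
ES = 3.6% × 2.338 = 8.417%.
On $12,000,000: 0.08417 × $12,000,000 = $1,010,040.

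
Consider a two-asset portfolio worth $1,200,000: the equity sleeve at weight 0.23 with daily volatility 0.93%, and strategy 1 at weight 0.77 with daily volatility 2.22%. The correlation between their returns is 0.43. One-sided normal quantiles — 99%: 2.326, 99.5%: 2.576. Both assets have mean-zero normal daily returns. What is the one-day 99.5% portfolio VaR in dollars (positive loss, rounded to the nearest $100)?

$56,000

σ_p² = 0.23²·0.93² + 0.77²·2.22² + 2·0.43·0.23·0.77·0.93·2.22 = 3.2823 (%²).
σ_p = √3.2823 = 1.812%.
VaR = 2.576 × 1.812% = 4.668%; on $1,200,000 that is $56,016.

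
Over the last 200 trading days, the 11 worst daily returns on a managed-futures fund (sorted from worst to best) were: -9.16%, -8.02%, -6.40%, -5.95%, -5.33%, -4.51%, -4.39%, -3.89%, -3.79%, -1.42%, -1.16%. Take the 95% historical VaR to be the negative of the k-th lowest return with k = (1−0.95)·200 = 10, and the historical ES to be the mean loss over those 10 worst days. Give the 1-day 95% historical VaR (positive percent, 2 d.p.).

k = 10; the 10th lowest return is -1.42%, so VaR = 1.42%.

1.42%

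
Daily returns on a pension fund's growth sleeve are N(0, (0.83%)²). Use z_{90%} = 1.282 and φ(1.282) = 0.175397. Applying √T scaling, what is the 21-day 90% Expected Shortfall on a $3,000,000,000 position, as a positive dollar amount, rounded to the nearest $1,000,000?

σ_{21d} = 0.83% × √21 = 3.804%.
ES multiplier = φ(z)/(1−α) = 0.175397/0.1 = 1.754.
ES = 3.804% × 1.754 = 6.672%; on $3,000,000,000: $200,160,000.

$200,000,000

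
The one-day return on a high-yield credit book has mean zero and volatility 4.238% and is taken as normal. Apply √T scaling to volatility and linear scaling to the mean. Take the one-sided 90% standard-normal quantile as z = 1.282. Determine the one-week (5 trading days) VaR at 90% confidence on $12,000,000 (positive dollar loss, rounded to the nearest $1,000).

σ_{5d} = 4.238% × √5 = 9.476%.
VaR = 1.282 × 9.476% = 12.148%.
On $12,000,000: 0.12148 × $12,000,000 = $1,457,760.

$1,458,000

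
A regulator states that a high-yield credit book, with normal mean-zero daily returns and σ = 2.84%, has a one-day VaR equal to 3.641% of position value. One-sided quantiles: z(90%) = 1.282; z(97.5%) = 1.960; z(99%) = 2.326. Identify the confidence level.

90%

Implied z = VaR/σ = 3.641 / 2.84 = 1.282.
This matches z(90%) = 1.282.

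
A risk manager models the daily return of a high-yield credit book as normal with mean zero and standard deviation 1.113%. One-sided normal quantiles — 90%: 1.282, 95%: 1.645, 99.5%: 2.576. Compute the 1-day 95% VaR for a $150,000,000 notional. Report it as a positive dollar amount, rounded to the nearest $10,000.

$2,750,000

VaR = z·σ = 1.645 × 1.113% = 1.831%.
On $150,000,000: 0.01831 × $150,000,000 = $2,746,500.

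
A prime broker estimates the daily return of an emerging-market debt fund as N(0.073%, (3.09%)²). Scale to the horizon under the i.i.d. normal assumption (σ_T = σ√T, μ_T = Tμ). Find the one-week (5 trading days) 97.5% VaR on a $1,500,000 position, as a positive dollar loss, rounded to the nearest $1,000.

$198,000

At 97.5%, z = 1.960.
σ_{5d} = 3.09% × √5 = 6.909%; μ_{5d} = 5 × 0.073% = 0.365%.
VaR = −(0.365%) + 1.960 × 6.909% = 13.177%.
On $1,500,000: 0.13177 × $1,500,000 = $197,655.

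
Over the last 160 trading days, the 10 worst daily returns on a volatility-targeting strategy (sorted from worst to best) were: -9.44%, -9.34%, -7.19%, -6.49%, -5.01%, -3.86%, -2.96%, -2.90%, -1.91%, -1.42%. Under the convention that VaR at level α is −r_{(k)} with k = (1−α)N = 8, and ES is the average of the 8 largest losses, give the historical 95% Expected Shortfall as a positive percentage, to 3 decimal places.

The 8 worst returns sum to -47.19%.
ES = −(-47.19%) / 8 = 5.89875% ≈ 5.899%.

5.899%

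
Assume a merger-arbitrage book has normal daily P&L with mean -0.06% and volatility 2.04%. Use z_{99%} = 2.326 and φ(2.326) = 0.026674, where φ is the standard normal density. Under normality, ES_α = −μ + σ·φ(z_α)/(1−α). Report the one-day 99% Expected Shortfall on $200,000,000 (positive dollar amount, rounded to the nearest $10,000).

Tail multiplier: φ(z)/(1−α) = 0.026674 / 0.01 = 2.667.
ES = −(-0.06%) + 2.04% × 2.667 = 5.501%.
On $200,000,000: 0.05501 × $200,000,000 = $11,002,000.

$11,000,000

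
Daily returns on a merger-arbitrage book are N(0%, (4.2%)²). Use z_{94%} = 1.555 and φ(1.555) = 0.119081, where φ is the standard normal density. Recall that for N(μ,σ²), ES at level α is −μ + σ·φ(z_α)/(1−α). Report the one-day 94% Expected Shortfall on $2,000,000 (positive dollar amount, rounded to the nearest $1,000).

$167,000

Tail multiplier: φ(z)/(1−α) = 0.119081 / 0.06 = 1.985.
ES = 4.2% × 1.985 = 8.337%.
On $2,000,000: 0.08337 × $2,000,000 = $166,740.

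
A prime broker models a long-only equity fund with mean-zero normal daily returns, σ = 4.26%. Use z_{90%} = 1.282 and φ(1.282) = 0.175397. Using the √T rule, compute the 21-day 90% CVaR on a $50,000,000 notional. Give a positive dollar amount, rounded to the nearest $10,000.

σ_{21d} = 4.26% × √21 = 19.522%.
ES multiplier = φ(z)/(1−α) = 0.175397/0.1 = 1.754.
ES = 19.522% × 1.754 = 34.242%; on $50,000,000: $17,121,000.

$17,120,000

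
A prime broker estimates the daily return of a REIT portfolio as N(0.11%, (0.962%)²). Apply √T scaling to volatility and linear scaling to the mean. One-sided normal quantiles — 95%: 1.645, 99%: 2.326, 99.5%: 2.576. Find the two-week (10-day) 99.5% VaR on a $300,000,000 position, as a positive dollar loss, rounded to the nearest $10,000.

σ_{10d} = 0.962% × √10 = 3.042%; μ_{10d} = 10 × 0.11% = 1.100%.
VaR = −(1.100%) + 2.576 × 3.042% = 6.736%.
On $300,000,000: 0.06736 × $300,000,000 = $20,208,000.

$20,210,000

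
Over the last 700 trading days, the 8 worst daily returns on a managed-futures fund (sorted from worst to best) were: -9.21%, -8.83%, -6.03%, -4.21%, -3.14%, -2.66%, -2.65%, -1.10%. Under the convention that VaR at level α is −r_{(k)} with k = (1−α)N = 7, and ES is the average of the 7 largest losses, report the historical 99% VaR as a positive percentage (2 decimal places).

k = 7; the 7th lowest return is -2.65%, so VaR = 2.65%.

2.65%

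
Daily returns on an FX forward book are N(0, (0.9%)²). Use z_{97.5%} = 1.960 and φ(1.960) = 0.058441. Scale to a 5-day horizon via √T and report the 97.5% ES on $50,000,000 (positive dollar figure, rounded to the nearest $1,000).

$2,352,000

σ_{5d} = 0.9% × √5 = 2.012%.
ES multiplier = φ(z)/(1−α) = 0.058441/0.025 = 2.338.
ES = 2.012% × 2.338 = 4.704%; on $50,000,000: $2,352,000.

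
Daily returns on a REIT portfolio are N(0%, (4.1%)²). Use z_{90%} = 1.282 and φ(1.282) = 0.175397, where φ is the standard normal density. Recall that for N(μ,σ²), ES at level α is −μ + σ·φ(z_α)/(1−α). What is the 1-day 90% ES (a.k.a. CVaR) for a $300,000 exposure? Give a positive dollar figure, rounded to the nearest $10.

Tail multiplier: φ(z)/(1−α) = 0.175397 / 0.1 = 1.754.
ES = 4.1% × 1.754 = 7.191%.
On $300,000: 0.07191 × $300,000 = $21,573.

$21,570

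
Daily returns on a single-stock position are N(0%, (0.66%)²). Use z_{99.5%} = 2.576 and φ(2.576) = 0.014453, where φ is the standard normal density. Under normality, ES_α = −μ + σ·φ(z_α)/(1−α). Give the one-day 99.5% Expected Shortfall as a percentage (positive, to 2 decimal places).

Tail multiplier: φ(z)/(1−α) = 0.014453 / 0.005 = 2.891.
ES = 0.66% × 2.891 = 1.908%.

1.91%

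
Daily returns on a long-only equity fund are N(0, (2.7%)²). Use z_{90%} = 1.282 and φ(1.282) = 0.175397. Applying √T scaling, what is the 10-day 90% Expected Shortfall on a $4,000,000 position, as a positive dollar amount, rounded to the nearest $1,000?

$599,000

σ_{10d} = 2.7% × √10 = 8.538%.
ES multiplier = φ(z)/(1−α) = 0.175397/0.1 = 1.754.
ES = 8.538% × 1.754 = 14.976%; on $4,000,000: $599,040.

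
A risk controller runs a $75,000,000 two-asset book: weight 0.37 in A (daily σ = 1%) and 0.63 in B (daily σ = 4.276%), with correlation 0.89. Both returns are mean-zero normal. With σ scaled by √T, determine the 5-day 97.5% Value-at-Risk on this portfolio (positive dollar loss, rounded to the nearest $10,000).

$9,950,000

σ_p = √(0.37²·1² + 0.63²·4.276² + 2·0.89·0.37·0.63·1·4.276) = 3.028%.
σ_{5d} = 3.028% × √5 = 6.771%.
z(97.5%) = 1.960.
VaR = 1.960 × 6.771% = 13.271%; on $75,000,000 that is $9,953,250.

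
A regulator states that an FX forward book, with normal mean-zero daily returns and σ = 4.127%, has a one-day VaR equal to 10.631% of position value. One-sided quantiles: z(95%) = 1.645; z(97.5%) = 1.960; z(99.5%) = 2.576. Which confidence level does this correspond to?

99.5%

Implied z = VaR/σ = 10.631 / 4.127 = 2.576.
This matches z(99.5%) = 2.576.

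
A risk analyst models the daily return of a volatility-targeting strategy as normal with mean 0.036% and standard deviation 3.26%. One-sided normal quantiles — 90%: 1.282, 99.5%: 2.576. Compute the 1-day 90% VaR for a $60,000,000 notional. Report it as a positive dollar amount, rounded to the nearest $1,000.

VaR = −μ + z·σ = −(0.036%) + 1.282 × 3.26% = 4.143%.
On $60,000,000: 0.04143 × $60,000,000 = $2,485,800.

$2,486,000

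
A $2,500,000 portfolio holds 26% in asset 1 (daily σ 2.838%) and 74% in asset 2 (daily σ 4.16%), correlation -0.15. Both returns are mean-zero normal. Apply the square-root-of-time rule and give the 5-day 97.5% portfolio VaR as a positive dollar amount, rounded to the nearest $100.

$334,800

σ_p = √(0.26²·2.838² + 0.74²·4.16² + 2·-0.15·0.26·0.74·2.838·4.16) = 3.056%.
σ_{5d} = 3.056% × √5 = 6.833%.
z(97.5%) = 1.960.
VaR = 1.960 × 6.833% = 13.393%; on $2,500,000 that is $334,825.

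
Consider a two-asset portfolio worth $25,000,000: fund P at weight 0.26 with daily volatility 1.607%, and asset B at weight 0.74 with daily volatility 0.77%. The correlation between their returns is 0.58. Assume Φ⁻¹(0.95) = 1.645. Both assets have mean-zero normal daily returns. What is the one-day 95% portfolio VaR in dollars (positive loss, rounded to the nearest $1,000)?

σ_p² = 0.26²·1.607² + 0.74²·0.77² + 2·0.58·0.26·0.74·1.607·0.77 = 0.7754 (%²).
σ_p = √0.7754 = 0.881%.
VaR = 1.645 × 0.881% = 1.449%; on $25,000,000 that is $362,250.

$362,000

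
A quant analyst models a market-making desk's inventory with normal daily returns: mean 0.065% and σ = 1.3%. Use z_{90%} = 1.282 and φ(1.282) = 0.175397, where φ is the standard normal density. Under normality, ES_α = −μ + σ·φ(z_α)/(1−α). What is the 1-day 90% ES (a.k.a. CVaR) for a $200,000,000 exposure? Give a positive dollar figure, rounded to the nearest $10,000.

$4,430,000

Tail multiplier: φ(z)/(1−α) = 0.175397 / 0.1 = 1.754.
ES = −(0.065%) + 1.3% × 1.754 = 2.215%.
On $200,000,000: 0.02215 × $200,000,000 = $4,430,000.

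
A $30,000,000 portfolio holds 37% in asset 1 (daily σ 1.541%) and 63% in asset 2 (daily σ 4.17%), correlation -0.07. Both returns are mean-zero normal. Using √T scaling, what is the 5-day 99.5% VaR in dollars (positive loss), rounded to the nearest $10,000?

σ_p = √(0.37²·1.541² + 0.63²·4.17² + 2·-0.07·0.37·0.63·1.541·4.17) = 2.649%.
σ_{5d} = 2.649% × √5 = 5.923%.
z(99.5%) = 2.576.
VaR = 2.576 × 5.923% = 15.258%; on $30,000,000 that is $4,577,400.

$4,580,000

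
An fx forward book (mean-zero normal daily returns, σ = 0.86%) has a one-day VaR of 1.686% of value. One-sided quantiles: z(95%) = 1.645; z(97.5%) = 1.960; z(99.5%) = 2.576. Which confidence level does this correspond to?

97.5%

Implied z = VaR/σ = 1.686 / 0.86 = 1.960.
This matches z(97.5%) = 1.960.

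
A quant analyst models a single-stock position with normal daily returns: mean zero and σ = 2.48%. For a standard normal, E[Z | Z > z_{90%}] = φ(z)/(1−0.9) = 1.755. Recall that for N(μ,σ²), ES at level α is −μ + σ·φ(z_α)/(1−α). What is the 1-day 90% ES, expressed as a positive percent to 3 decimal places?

ES = 2.48% × 1.755 = 4.352%.

4.352%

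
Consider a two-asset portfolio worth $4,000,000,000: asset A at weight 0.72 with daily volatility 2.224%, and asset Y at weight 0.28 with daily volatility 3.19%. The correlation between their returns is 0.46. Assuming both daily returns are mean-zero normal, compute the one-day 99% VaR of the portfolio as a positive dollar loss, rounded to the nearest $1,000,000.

σ_p² = 0.72²·2.224² + 0.28²·3.19² + 2·0.46·0.72·0.28·2.224·3.19 = 4.6777 (%²).
σ_p = √4.6777 = 2.163%.
At 99%, z = 2.326.
VaR = 2.326 × 2.163% = 5.031%; on $4,000,000,000 that is $201,240,000.

$201,000,000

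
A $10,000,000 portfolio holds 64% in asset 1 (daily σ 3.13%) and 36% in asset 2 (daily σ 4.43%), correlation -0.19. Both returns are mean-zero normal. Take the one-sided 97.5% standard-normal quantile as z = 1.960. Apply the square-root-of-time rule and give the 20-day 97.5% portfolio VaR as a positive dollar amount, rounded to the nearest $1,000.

$2,026,000

σ_p = √(0.64²·3.13² + 0.36²·4.43² + 2·-0.19·0.64·0.36·3.13·4.43) = 2.311%.
σ_{20d} = 2.311% × √20 = 10.335%.
VaR = 1.960 × 10.335% = 20.257%; on $10,000,000 that is $2,025,700.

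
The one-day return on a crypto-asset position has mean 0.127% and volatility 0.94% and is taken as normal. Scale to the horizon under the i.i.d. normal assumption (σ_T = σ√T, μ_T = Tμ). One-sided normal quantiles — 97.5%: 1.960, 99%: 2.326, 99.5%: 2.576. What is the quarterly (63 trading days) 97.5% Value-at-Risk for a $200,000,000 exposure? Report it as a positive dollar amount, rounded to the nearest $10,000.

σ_{63d} = 0.94% × √63 = 7.461%; μ_{63d} = 63 × 0.127% = 8.001%.
VaR = −(8.001%) + 1.960 × 7.461% = 6.623%.
On $200,000,000: 0.06623 × $200,000,000 = $13,246,000.

$13,250,000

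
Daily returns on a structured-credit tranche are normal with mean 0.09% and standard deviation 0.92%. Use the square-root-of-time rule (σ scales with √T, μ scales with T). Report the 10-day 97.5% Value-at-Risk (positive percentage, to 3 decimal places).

4.802%

At 97.5%, z = 1.960.
σ_{10d} = 0.92% × √10 = 2.909%; μ_{10d} = 10 × 0.09% = 0.900%.
VaR = −(0.900%) + 1.960 × 2.909% = 4.802%.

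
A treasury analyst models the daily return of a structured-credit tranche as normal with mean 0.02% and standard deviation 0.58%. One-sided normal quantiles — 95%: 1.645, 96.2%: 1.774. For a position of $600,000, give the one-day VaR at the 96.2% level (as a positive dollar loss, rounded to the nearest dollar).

VaR = −μ + z·σ = −(0.02%) + 1.774 × 0.58% = 1.009%.
On $600,000: 0.01009 × $600,000 = $6,054.

$6,054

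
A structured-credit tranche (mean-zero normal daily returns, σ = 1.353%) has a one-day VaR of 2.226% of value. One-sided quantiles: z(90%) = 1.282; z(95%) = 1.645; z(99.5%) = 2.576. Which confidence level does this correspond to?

Implied z = VaR/σ = 2.226 / 1.353 = 1.645.
This matches z(95%) = 1.645.

95%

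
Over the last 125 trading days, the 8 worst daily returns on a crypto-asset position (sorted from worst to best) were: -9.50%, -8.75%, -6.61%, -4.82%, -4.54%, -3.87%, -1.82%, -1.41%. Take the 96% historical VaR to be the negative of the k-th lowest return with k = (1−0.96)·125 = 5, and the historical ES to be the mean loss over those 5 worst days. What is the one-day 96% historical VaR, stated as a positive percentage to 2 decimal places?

k = 5; the 5th lowest return is -4.54%, so VaR = 4.54%.

4.54%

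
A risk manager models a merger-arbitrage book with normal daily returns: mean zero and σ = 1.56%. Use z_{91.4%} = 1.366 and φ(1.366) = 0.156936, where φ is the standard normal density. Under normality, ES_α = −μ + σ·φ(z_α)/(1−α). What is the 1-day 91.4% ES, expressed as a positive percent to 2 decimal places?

2.85%

Tail multiplier: φ(z)/(1−α) = 0.156936 / 0.086 = 1.825.
ES = 1.56% × 1.825 = 2.847%.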